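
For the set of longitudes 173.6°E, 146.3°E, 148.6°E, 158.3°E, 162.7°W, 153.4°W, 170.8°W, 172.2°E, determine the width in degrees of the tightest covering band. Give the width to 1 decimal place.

Sort the longitudes: -170.8°, -162.7°, -153.4°, +146.3°, +148.6°, +158.3°, +172.2°, +173.6°.
Eastward gaps between consecutive values (wrapping around): 8.1°, 9.3°, 299.7°, 2.3°, 9.7°, 13.9°, 1.4°, 15.6°.
Largest gap = 299.7° ⇒ minimal covering band is its complement: 360° − 299.7° = 60.3°.
Band runs from +146.3° eastward to -153.4°, crossing the antimeridian.

60.3°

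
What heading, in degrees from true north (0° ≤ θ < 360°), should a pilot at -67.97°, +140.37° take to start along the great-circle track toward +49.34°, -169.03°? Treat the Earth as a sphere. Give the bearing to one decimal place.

Δλ = -169.03 − 140.37 = -309.40°; wrapped into (−180°, 180°]: 50.60°.
θ = atan2( sin Δλ · cos φ₂ , cos φ₁ · sin φ₂ − sin φ₁ · cos φ₂ · cos Δλ )
  = atan2(0.50349, 0.66792) = 37.010° → normalised to [0°, 360°): 37.010°.

37.0°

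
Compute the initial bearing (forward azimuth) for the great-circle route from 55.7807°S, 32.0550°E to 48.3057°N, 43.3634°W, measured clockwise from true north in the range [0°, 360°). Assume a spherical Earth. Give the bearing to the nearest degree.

311°

Δλ = -43.3634 − 32.0550 = -75.4184°.
θ = atan2( sin Δλ · cos φ₂ , cos φ₁ · sin φ₂ − sin φ₁ · cos φ₂ · cos Δλ )
  = atan2(-0.64373, 0.55839) = -49.061° → normalised to [0°, 360°): 310.939°.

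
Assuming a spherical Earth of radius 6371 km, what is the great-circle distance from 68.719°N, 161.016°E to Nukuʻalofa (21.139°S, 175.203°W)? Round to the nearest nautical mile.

Δλ = -175.203 − 161.016 = -336.219°; wrapped into (−180°, 180°]: 23.781°.
Δφ = -21.139 − 68.719 = -89.858°.
a = sin²(Δφ/2) + cos φ₁ · cos φ₂ · sin²(Δλ/2) = 0.513132.
c = 2·atan2(√a, √(1−a)) = 1.59706 rad → d = 6371·c ≈ 10174.89 km ≈ 5494.00 nmi.

5494 nmi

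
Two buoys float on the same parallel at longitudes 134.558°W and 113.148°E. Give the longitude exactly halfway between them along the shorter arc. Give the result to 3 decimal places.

169.295°E

Signed shortest Δλ from -134.558° to +113.148° is -112.294°.
Midpoint longitude = -134.558° + (-112.294°)/2 = -134.558° − 56.147° = -190.705°.
Normalise into (−180°, 180°]: +169.295°.
(The naïve average (-134.558 + +113.148)/2 = -10.705° is on the wrong side of the globe.)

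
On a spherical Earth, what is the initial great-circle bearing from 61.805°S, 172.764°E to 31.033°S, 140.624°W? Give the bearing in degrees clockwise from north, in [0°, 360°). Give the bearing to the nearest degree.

Δλ = -140.624 − 172.764 = -313.388°; wrapped into (−180°, 180°]: 46.612°.
θ = atan2( sin Δλ · cos φ₂ , cos φ₁ · sin φ₂ − sin φ₁ · cos φ₂ · cos Δλ )
  = atan2(0.62270, 0.27520) = 66.157° → normalised to [0°, 360°): 66.157°.

66°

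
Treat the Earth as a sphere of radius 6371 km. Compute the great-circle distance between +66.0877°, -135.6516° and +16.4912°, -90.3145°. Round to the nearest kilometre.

6428 km

Δλ = -90.3145 − -135.6516 = 45.3371°.
Δφ = 16.4912 − 66.0877 = -49.5965°.
a = sin²(Δφ/2) + cos φ₁ · cos φ₂ · sin²(Δλ/2) = 0.233646.
c = 2·atan2(√a, √(1−a)) = 1.00900 rad → d = 6371·c ≈ 6428.34 km.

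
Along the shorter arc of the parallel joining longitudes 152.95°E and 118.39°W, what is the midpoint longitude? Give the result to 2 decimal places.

Signed shortest Δλ from +152.95° to -118.39° is +88.66°.
Midpoint longitude = +152.95° + (+88.66°)/2 = +152.95° + 44.33° = +197.28°.
Normalise into (−180°, 180°]: -162.72°.
(The naïve average (+152.95 + -118.39)/2 = 17.28° is on the wrong side of the globe.)

162.72°W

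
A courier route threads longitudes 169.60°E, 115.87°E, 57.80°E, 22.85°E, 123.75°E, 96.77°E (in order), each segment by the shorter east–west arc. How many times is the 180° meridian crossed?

0

Leg 1: +169.60° → +115.87°, shortest Δλ = -53.73° (west) — does not cross 180°.
Leg 2: +115.87° → +57.80°, shortest Δλ = -58.07° (west) — does not cross 180°.
Leg 3: +57.80° → +22.85°, shortest Δλ = -34.95° (west) — does not cross 180°.
Leg 4: +22.85° → +123.75°, shortest Δλ = 100.9° (east) — does not cross 180°.
Leg 5: +123.75° → +96.77°, shortest Δλ = -26.98° (west) — does not cross 180°.
Total crossings: 0.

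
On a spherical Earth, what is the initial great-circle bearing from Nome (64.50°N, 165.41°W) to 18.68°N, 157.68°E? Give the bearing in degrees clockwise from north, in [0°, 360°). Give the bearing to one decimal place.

226.2°

Δλ = 157.68 − -165.41 = 323.09°; wrapped into (−180°, 180°]: -36.91°.
θ = atan2( sin Δλ · cos φ₂ , cos φ₁ · sin φ₂ − sin φ₁ · cos φ₂ · cos Δλ )
  = atan2(-0.56892, -0.54579) = -133.811° → normalised to [0°, 360°): 226.189°.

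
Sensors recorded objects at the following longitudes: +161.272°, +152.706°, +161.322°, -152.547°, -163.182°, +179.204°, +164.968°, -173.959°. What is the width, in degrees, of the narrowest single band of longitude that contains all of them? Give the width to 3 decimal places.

54.747°

Sort the longitudes: -173.959°, -163.182°, -152.547°, +152.706°, +161.272°, +161.322°, +164.968°, +179.204°.
Eastward gaps between consecutive values (wrapping around): 10.777°, 10.635°, 305.253°, 8.566°, 0.050°, 3.646°, 14.236°, 6.837°.
Largest gap = 305.253° ⇒ minimal covering band is its complement: 360° − 305.253° = 54.747°.
Band runs from +152.706° eastward to -152.547°, crossing the antimeridian.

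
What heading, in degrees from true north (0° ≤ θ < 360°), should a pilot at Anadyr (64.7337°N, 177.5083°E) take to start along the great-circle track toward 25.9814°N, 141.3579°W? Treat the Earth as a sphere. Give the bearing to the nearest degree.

Δλ = -141.3579 − 177.5083 = -318.8662°; wrapped into (−180°, 180°]: 41.1338°.
θ = atan2( sin Δλ · cos φ₂ , cos φ₁ · sin φ₂ − sin φ₁ · cos φ₂ · cos Δλ )
  = atan2(0.59134, -0.42530) = 125.724° → normalised to [0°, 360°): 125.724°.

126°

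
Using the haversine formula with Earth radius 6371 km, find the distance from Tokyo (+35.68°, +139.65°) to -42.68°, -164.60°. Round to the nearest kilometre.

10386 km

Δλ = -164.60 − 139.65 = -304.25°; wrapped into (−180°, 180°]: 55.75°.
Δφ = -42.68 − 35.68 = -78.36°.
a = sin²(Δφ/2) + cos φ₁ · cos φ₂ · sin²(Δλ/2) = 0.529656.
c = 2·atan2(√a, √(1−a)) = 1.63014 rad → d = 6371·c ≈ 10385.64 km.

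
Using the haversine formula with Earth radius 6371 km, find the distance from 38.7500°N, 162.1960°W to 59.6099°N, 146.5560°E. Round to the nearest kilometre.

Δλ = 146.5560 − -162.1960 = 308.7520°; wrapped into (−180°, 180°]: -51.2480°.
Δφ = 59.6099 − 38.7500 = 20.8599°.
a = sin²(Δφ/2) + cos φ₁ · cos φ₂ · sin²(Δλ/2) = 0.106560.
c = 2·atan2(√a, √(1−a)) = 0.66506 rad → d = 6371·c ≈ 4237.10 km.

4237 km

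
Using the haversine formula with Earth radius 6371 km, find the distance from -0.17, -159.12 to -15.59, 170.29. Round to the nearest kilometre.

3770 km

Δλ = 170.29 − -159.12 = 329.41°; wrapped into (−180°, 180°]: -30.59°.
Δφ = -15.59 − -0.17 = -15.42°.
a = sin²(Δφ/2) + cos φ₁ · cos φ₂ · sin²(Δλ/2) = 0.085023.
c = 2·atan2(√a, √(1−a)) = 0.59177 rad → d = 6371·c ≈ 3770.17 km.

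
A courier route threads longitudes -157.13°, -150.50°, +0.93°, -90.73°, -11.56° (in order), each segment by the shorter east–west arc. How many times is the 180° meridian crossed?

Leg 1: -157.13° → -150.50°, shortest Δλ = 6.63° (east) — does not cross 180°.
Leg 2: -150.50° → +0.93°, shortest Δλ = 151.43° (east) — does not cross 180°.
Leg 3: +0.93° → -90.73°, shortest Δλ = -91.66° (west) — does not cross 180°.
Leg 4: -90.73° → -11.56°, shortest Δλ = 79.17° (east) — does not cross 180°.
Total crossings: 0.

0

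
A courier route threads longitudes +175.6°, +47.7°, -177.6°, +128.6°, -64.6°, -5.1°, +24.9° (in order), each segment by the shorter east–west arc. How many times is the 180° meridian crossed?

Leg 1: +175.6° → +47.7°, shortest Δλ = -127.9° (west) — does not cross 180°.
Leg 2: +47.7° → -177.6°, shortest Δλ = 134.7° (east) — crosses 180°.
Leg 3: -177.6° → +128.6°, shortest Δλ = -53.8° (west) — crosses 180°.
Leg 4: +128.6° → -64.6°, shortest Δλ = 166.8° (east) — crosses 180°.
Leg 5: -64.6° → -5.1°, shortest Δλ = 59.5° (east) — does not cross 180°.
Leg 6: -5.1° → +24.9°, shortest Δλ = 30.0° (east) — does not cross 180°.
Total crossings: 3.

3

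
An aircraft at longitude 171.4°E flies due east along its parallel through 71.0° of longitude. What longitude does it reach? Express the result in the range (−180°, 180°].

117.6°W

Start at +171.4°; shift +71.0° → +242.4°.
+242.4° lies outside (−180°, 180°]; subtract 360° → -117.6°.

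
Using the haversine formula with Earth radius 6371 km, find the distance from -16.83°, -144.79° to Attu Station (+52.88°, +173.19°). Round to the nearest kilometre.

8736 km

Δλ = 173.19 − -144.79 = 317.98°; wrapped into (−180°, 180°]: -42.02°.
Δφ = 52.88 − -16.83 = 69.71°.
a = sin²(Δφ/2) + cos φ₁ · cos φ₂ · sin²(Δλ/2) = 0.400866.
c = 2·atan2(√a, √(1−a)) = 1.37121 rad → d = 6371·c ≈ 8735.95 km.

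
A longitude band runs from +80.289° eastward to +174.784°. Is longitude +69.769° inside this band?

No

Band width going east from +80.289° to +174.784°: ((174.784 − 80.289) mod 360) = 94.495°.
Offset of +69.769° east of the west edge: ((69.769 − 80.289) mod 360) = 349.480°.
349.480° > 94.495° ⇒ outside.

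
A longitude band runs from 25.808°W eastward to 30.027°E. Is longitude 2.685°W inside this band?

Band width going east from -25.808° to +30.027°: ((30.027 − -25.808) mod 360) = 55.835°.
Offset of -2.685° east of the west edge: ((-2.685 − -25.808) mod 360) = 23.123°.
23.123° ≤ 55.835° ⇒ inside.

Yes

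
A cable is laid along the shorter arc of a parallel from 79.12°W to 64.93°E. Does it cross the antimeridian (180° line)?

Signed shortest Δλ = ((64.93 − -79.12 + 180) mod 360) − 180 = 144.05°.
Going east by 144.05° from -79.12° reaches +64.93° without touching 180°.

No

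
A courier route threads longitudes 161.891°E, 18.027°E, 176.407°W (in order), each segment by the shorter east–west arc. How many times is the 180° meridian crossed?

Leg 1: +161.891° → +18.027°, shortest Δλ = -143.864° (west) — does not cross 180°.
Leg 2: +18.027° → -176.407°, shortest Δλ = 165.566° (east) — crosses 180°.
Total crossings: 1.

1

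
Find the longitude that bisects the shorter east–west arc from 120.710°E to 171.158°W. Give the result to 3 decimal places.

Signed shortest Δλ from +120.710° to -171.158° is +68.132°.
Midpoint longitude = +120.710° + (+68.132°)/2 = +120.710° + 34.066° = +154.776°.
(The naïve average (+120.710 + -171.158)/2 = -25.224° is on the wrong side of the globe.)

154.776°E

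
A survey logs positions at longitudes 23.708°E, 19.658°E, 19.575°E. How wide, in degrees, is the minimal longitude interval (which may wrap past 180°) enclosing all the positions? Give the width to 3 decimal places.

Sort the longitudes: +19.575°, +19.658°, +23.708°.
Eastward gaps between consecutive values (wrapping around): 0.083°, 4.050°, 355.867°.
Largest gap = 355.867° ⇒ minimal covering band is its complement: 360° − 355.867° = 4.133°.
Band runs from +19.575° eastward to +23.708°.

4.133°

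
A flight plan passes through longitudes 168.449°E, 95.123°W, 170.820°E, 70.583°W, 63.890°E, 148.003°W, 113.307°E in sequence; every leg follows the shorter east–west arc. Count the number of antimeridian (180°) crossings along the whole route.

Leg 1: +168.449° → -95.123°, shortest Δλ = 96.428° (east) — crosses 180°.
Leg 2: -95.123° → +170.820°, shortest Δλ = -94.057° (west) — crosses 180°.
Leg 3: +170.820° → -70.583°, shortest Δλ = 118.597° (east) — crosses 180°.
Leg 4: -70.583° → +63.890°, shortest Δλ = 134.473° (east) — does not cross 180°.
Leg 5: +63.890° → -148.003°, shortest Δλ = 148.107° (east) — crosses 180°.
Leg 6: -148.003° → +113.307°, shortest Δλ = -98.69° (west) — crosses 180°.
Total crossings: 5.

5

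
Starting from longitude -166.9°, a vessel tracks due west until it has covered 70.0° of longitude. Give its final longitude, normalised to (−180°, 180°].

Start at -166.9°; shift −70.0° → -236.9°.
-236.9° lies outside (−180°, 180°]; add 360° → +123.1°.

+123.1°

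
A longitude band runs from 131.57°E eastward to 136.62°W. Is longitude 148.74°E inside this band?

Yes

Band width going east from +131.57° to -136.62°: ((-136.62 − 131.57) mod 360) = 91.81°.
Offset of +148.74° east of the west edge: ((148.74 − 131.57) mod 360) = 17.17°.
17.17° ≤ 91.81° ⇒ inside.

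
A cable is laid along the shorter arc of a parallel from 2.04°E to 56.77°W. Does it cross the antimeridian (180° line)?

Signed shortest Δλ = ((-56.77 − 2.04 + 180) mod 360) − 180 = -58.81°.
Going west by 58.81° from +2.04° reaches -56.77° without touching 180°.

No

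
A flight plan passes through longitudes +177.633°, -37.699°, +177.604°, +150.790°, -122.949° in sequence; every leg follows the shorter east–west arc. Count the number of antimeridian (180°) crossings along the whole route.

Leg 1: +177.633° → -37.699°, shortest Δλ = 144.668° (east) — crosses 180°.
Leg 2: -37.699° → +177.604°, shortest Δλ = -144.697° (west) — crosses 180°.
Leg 3: +177.604° → +150.790°, shortest Δλ = -26.814° (west) — does not cross 180°.
Leg 4: +150.790° → -122.949°, shortest Δλ = 86.261° (east) — crosses 180°.
Total crossings: 3.

3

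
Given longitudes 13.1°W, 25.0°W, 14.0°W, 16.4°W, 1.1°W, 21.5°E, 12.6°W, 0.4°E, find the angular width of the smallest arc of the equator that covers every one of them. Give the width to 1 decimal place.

46.5°

Sort the longitudes: -25.0°, -16.4°, -14.0°, -13.1°, -12.6°, -1.1°, +0.4°, +21.5°.
Eastward gaps between consecutive values (wrapping around): 8.6°, 2.4°, 0.9°, 0.5°, 11.5°, 1.5°, 21.1°, 313.5°.
Largest gap = 313.5° ⇒ minimal covering band is its complement: 360° − 313.5° = 46.5°.
Band runs from -25.0° eastward to +21.5°.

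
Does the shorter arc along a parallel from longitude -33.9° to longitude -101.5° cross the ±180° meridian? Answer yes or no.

No

Signed shortest Δλ = ((-101.5 − -33.9 + 180) mod 360) − 180 = -67.6°.
Going west by 67.6° from -33.9° reaches -101.5° without touching 180°.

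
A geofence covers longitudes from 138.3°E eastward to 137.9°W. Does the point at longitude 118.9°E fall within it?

Band width going east from +138.3° to -137.9°: ((-137.9 − 138.3) mod 360) = 83.8°.
Offset of +118.9° east of the west edge: ((118.9 − 138.3) mod 360) = 340.6°.
340.6° > 83.8° ⇒ outside.

No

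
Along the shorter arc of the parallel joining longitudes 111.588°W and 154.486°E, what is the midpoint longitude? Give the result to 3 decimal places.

Signed shortest Δλ from -111.588° to +154.486° is -93.926°.
Midpoint longitude = -111.588° + (-93.926°)/2 = -111.588° − 46.963° = -158.551°.
(The naïve average (-111.588 + +154.486)/2 = 21.449° is on the wrong side of the globe.)

158.551°W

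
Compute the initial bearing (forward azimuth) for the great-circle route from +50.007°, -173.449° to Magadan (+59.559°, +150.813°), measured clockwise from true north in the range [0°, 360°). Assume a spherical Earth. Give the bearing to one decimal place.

308.9°

Δλ = 150.813 − -173.449 = 324.262°; wrapped into (−180°, 180°]: -35.738°.
θ = atan2( sin Δλ · cos φ₂ , cos φ₁ · sin φ₂ − sin φ₁ · cos φ₂ · cos Δλ )
  = atan2(-0.29592, 0.23903) = -51.070° → normalised to [0°, 360°): 308.930°.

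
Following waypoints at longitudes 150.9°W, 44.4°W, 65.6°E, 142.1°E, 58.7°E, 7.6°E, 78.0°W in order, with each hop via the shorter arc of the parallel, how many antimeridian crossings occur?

Leg 1: -150.9° → -44.4°, shortest Δλ = 106.5° (east) — does not cross 180°.
Leg 2: -44.4° → +65.6°, shortest Δλ = 110.0° (east) — does not cross 180°.
Leg 3: +65.6° → +142.1°, shortest Δλ = 76.5° (east) — does not cross 180°.
Leg 4: +142.1° → +58.7°, shortest Δλ = -83.4° (west) — does not cross 180°.
Leg 5: +58.7° → +7.6°, shortest Δλ = -51.1° (west) — does not cross 180°.
Leg 6: +7.6° → -78.0°, shortest Δλ = -85.6° (west) — does not cross 180°.
Total crossings: 0.

0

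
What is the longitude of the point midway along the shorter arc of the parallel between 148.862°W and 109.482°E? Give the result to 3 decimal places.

160.310°E

Signed shortest Δλ from -148.862° to +109.482° is -101.656°.
Midpoint longitude = -148.862° + (-101.656°)/2 = -148.862° − 50.828° = -199.690°.
Normalise into (−180°, 180°]: +160.310°.
(The naïve average (-148.862 + +109.482)/2 = -19.69° is on the wrong side of the globe.)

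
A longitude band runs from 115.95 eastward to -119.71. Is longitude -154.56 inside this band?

Band width going east from +115.95° to -119.71°: ((-119.71 − 115.95) mod 360) = 124.34°.
Offset of -154.56° east of the west edge: ((-154.56 − 115.95) mod 360) = 89.49°.
89.49° ≤ 124.34° ⇒ inside.

Yes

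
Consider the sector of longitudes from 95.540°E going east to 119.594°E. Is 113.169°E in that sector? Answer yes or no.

Band width going east from +95.540° to +119.594°: ((119.594 − 95.540) mod 360) = 24.054°.
Offset of +113.169° east of the west edge: ((113.169 − 95.540) mod 360) = 17.629°.
17.629° ≤ 24.054° ⇒ inside.

Yes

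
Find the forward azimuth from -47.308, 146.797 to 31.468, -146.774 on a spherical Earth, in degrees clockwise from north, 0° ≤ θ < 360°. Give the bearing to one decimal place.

Δλ = -146.774 − 146.797 = -293.571°; wrapped into (−180°, 180°]: 66.429°.
θ = atan2( sin Δλ · cos φ₂ , cos φ₁ · sin φ₂ − sin φ₁ · cos φ₂ · cos Δλ )
  = atan2(0.78177, 0.60465) = 52.280° → normalised to [0°, 360°): 52.280°.

52.3°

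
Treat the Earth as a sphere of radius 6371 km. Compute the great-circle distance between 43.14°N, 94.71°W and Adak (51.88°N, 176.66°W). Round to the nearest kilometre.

Δλ = -176.66 − -94.71 = -81.95°.
Δφ = 51.88 − 43.14 = 8.74°.
a = sin²(Δφ/2) + cos φ₁ · cos φ₂ · sin²(Δλ/2) = 0.199488.
c = 2·atan2(√a, √(1−a)) = 0.92601 rad → d = 6371·c ≈ 5899.64 km.

5900 km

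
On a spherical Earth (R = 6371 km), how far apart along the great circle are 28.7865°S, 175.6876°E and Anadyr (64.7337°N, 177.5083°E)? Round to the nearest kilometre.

Δλ = 177.5083 − 175.6876 = 1.8207°.
Δφ = 64.7337 − -28.7865 = 93.5202°.
a = sin²(Δφ/2) + cos φ₁ · cos φ₂ · sin²(Δλ/2) = 0.530795.
c = 2·atan2(√a, √(1−a)) = 1.63242 rad → d = 6371·c ≈ 10400.18 km.

10400 km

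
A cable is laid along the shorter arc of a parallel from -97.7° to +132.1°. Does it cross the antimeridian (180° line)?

Naïve |132.1 − -97.7| = 229.8° > 180°, so the shorter arc goes the other way round — across 180°.
Signed shortest Δλ = ((132.1 − -97.7 + 180) mod 360) − 180 = -130.2°.
Going west by 130.2° from -97.7° passes through 180° before reaching +132.1°.

Yes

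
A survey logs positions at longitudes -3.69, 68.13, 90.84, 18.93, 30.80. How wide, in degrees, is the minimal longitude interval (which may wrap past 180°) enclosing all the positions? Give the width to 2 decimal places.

94.53°

Sort the longitudes: -3.69°, +18.93°, +30.80°, +68.13°, +90.84°.
Eastward gaps between consecutive values (wrapping around): 22.62°, 11.87°, 37.33°, 22.71°, 265.47°.
Largest gap = 265.47° ⇒ minimal covering band is its complement: 360° − 265.47° = 94.53°.
Band runs from -3.69° eastward to +90.84°.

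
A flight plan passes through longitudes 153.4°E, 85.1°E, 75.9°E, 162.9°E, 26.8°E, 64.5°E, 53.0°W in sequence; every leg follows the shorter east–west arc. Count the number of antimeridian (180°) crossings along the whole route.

Leg 1: +153.4° → +85.1°, shortest Δλ = -68.3° (west) — does not cross 180°.
Leg 2: +85.1° → +75.9°, shortest Δλ = -9.2° (west) — does not cross 180°.
Leg 3: +75.9° → +162.9°, shortest Δλ = 87.0° (east) — does not cross 180°.
Leg 4: +162.9° → +26.8°, shortest Δλ = -136.1° (west) — does not cross 180°.
Leg 5: +26.8° → +64.5°, shortest Δλ = 37.7° (east) — does not cross 180°.
Leg 6: +64.5° → -53.0°, shortest Δλ = -117.5° (west) — does not cross 180°.
Total crossings: 0.

0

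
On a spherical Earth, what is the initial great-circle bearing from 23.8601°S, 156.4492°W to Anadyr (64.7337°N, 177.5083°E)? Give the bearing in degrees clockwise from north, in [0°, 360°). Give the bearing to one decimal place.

Δλ = 177.5083 − -156.4492 = 333.9575°; wrapped into (−180°, 180°]: -26.0425°.
θ = atan2( sin Δλ · cos φ₂ , cos φ₁ · sin φ₂ − sin φ₁ · cos φ₂ · cos Δλ )
  = atan2(-0.18739, 0.98217) = -10.802° → normalised to [0°, 360°): 349.198°.

349.2°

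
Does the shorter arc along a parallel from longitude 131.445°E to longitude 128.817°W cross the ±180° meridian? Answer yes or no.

Yes

Naïve |-128.817 − 131.445| = 260.262° > 180°, so the shorter arc goes the other way round — across 180°.
Signed shortest Δλ = ((-128.817 − 131.445 + 180) mod 360) − 180 = 99.738°.
Going east by 99.738° from +131.445° passes through 180° before reaching -128.817°.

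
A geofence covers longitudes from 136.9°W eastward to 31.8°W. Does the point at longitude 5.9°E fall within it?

Band width going east from -136.9° to -31.8°: ((-31.8 − -136.9) mod 360) = 105.1°.
Offset of +5.9° east of the west edge: ((5.9 − -136.9) mod 360) = 142.8°.
142.8° > 105.1° ⇒ outside.

No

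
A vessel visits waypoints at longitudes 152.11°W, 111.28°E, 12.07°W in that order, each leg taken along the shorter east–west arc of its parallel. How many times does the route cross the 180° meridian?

Leg 1: -152.11° → +111.28°, shortest Δλ = -96.61° (west) — crosses 180°.
Leg 2: +111.28° → -12.07°, shortest Δλ = -123.35° (west) — does not cross 180°.
Total crossings: 1.

1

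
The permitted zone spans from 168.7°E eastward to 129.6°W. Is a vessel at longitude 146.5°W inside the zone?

Yes

Band width going east from +168.7° to -129.6°: ((-129.6 − 168.7) mod 360) = 61.7°.
Offset of -146.5° east of the west edge: ((-146.5 − 168.7) mod 360) = 44.8°.
44.8° ≤ 61.7° ⇒ inside.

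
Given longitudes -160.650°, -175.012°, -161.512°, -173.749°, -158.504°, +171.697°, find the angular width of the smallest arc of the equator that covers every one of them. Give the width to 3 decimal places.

29.799°

Sort the longitudes: -175.012°, -173.749°, -161.512°, -160.650°, -158.504°, +171.697°.
Eastward gaps between consecutive values (wrapping around): 1.263°, 12.237°, 0.862°, 2.146°, 330.201°, 13.291°.
Largest gap = 330.201° ⇒ minimal covering band is its complement: 360° − 330.201° = 29.799°.
Band runs from +171.697° eastward to -158.504°, crossing the antimeridian.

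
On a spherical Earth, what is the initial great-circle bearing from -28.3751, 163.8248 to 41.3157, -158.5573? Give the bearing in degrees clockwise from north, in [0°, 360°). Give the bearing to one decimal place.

Δλ = -158.5573 − 163.8248 = -322.3821°; wrapped into (−180°, 180°]: 37.6179°.
θ = atan2( sin Δλ · cos φ₂ , cos φ₁ · sin φ₂ − sin φ₁ · cos φ₂ · cos Δλ )
  = atan2(0.45846, 0.86362) = 27.962° → normalised to [0°, 360°): 27.962°.

28.0°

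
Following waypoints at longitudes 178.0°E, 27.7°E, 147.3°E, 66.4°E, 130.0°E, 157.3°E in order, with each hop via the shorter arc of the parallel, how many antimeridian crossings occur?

Leg 1: +178.0° → +27.7°, shortest Δλ = -150.3° (west) — does not cross 180°.
Leg 2: +27.7° → +147.3°, shortest Δλ = 119.6° (east) — does not cross 180°.
Leg 3: +147.3° → +66.4°, shortest Δλ = -80.9° (west) — does not cross 180°.
Leg 4: +66.4° → +130.0°, shortest Δλ = 63.6° (east) — does not cross 180°.
Leg 5: +130.0° → +157.3°, shortest Δλ = 27.3° (east) — does not cross 180°.
Total crossings: 0.

0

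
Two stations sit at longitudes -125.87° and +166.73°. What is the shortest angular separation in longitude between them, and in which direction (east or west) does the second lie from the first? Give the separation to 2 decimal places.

Raw difference: 166.73 − -125.87 = 292.6°.
Normalise into (−180°, 180°]: 292.6° − 360° = -67.4°.
Negative ⇒ the second point lies to the west; separation 67.40°.

67.40° west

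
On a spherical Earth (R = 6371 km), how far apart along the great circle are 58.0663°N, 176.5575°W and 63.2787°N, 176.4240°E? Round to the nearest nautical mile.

374 nmi

Δλ = 176.4240 − -176.5575 = 352.9815°; wrapped into (−180°, 180°]: -7.0185°.
Δφ = 63.2787 − 58.0663 = 5.2124°.
a = sin²(Δφ/2) + cos φ₁ · cos φ₂ · sin²(Δλ/2) = 0.002959.
c = 2·atan2(√a, √(1−a)) = 0.10884 rad → d = 6371·c ≈ 693.43 km ≈ 374.42 nmi.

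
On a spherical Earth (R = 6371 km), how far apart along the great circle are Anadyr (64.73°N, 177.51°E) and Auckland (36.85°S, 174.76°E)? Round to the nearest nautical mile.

6100 nmi

Δλ = 174.76 − 177.51 = -2.75°.
Δφ = -36.85 − 64.73 = -101.58°.
a = sin²(Δφ/2) + cos φ₁ · cos φ₂ · sin²(Δλ/2) = 0.600565.
c = 2·atan2(√a, √(1−a)) = 1.77331 rad → d = 6371·c ≈ 11297.74 km ≈ 6100.29 nmi.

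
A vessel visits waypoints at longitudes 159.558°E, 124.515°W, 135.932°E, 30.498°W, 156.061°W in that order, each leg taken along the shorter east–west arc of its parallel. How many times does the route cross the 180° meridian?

Leg 1: +159.558° → -124.515°, shortest Δλ = 75.927° (east) — crosses 180°.
Leg 2: -124.515° → +135.932°, shortest Δλ = -99.553° (west) — crosses 180°.
Leg 3: +135.932° → -30.498°, shortest Δλ = -166.43° (west) — does not cross 180°.
Leg 4: -30.498° → -156.061°, shortest Δλ = -125.563° (west) — does not cross 180°.
Total crossings: 2.

2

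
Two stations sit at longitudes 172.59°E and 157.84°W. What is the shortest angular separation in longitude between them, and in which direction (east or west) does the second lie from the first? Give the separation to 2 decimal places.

29.57° east

Raw difference: -157.84 − 172.59 = -330.43°.
Normalise into (−180°, 180°]: -330.43° + 360° = 29.57°.
Positive ⇒ the second point lies to the east; separation 29.57°.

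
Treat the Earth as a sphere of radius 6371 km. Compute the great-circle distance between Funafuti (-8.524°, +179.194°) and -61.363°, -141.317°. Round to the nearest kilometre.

Δλ = -141.317 − 179.194 = -320.511°; wrapped into (−180°, 180°]: 39.489°.
Δφ = -61.363 − -8.524 = -52.839°.
a = sin²(Δφ/2) + cos φ₁ · cos φ₂ · sin²(Δλ/2) = 0.252064.
c = 2·atan2(√a, √(1−a)) = 1.05196 rad → d = 6371·c ≈ 6702.02 km.

6702 km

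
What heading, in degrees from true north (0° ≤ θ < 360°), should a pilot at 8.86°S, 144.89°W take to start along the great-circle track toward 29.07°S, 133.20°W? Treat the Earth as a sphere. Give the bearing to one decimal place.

Δλ = -133.20 − -144.89 = 11.69°.
θ = atan2( sin Δλ · cos φ₂ , cos φ₁ · sin φ₂ − sin φ₁ · cos φ₂ · cos Δλ )
  = atan2(0.17709, -0.34825) = 153.046° → normalised to [0°, 360°): 153.046°.

153.0°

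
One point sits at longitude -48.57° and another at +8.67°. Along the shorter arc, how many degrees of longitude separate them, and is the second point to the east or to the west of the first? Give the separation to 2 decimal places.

Raw difference: 8.67 − -48.57 = 57.24°.
Normalise into (−180°, 180°]: 57.24° stays 57.24°.
Positive ⇒ the second point lies to the east; separation 57.24°.

57.24° east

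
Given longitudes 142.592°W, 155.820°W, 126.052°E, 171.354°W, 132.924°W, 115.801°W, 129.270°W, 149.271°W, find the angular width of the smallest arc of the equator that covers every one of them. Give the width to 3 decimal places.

118.147°

Sort the longitudes: -171.354°, -155.820°, -149.271°, -142.592°, -132.924°, -129.270°, -115.801°, +126.052°.
Eastward gaps between consecutive values (wrapping around): 15.534°, 6.549°, 6.679°, 9.668°, 3.654°, 13.469°, 241.853°, 62.594°.
Largest gap = 241.853° ⇒ minimal covering band is its complement: 360° − 241.853° = 118.147°.
Band runs from +126.052° eastward to -115.801°, crossing the antimeridian.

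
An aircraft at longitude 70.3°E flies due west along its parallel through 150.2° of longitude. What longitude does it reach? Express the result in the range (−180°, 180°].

Start at +70.3°; shift −150.2° → -79.9°.
-79.9° already lies in (−180°, 180°].

79.9°W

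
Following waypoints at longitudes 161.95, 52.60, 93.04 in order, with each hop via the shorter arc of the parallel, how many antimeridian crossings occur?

0

Leg 1: +161.95° → +52.60°, shortest Δλ = -109.35° (west) — does not cross 180°.
Leg 2: +52.60° → +93.04°, shortest Δλ = 40.44° (east) — does not cross 180°.
Total crossings: 0.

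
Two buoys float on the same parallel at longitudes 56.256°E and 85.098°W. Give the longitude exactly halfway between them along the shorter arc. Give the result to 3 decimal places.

14.421°W

Signed shortest Δλ from +56.256° to -85.098° is -141.354°.
Midpoint longitude = +56.256° + (-141.354°)/2 = +56.256° − 70.677° = -14.421°.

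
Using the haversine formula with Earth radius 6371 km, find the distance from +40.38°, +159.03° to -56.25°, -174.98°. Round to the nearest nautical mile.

5950 nmi

Δλ = -174.98 − 159.03 = -334.01°; wrapped into (−180°, 180°]: 25.99°.
Δφ = -56.25 − 40.38 = -96.63°.
a = sin²(Δφ/2) + cos φ₁ · cos φ₂ · sin²(Δλ/2) = 0.579128.
c = 2·atan2(√a, √(1−a)) = 1.72972 rad → d = 6371·c ≈ 11020.05 km ≈ 5950.35 nmi.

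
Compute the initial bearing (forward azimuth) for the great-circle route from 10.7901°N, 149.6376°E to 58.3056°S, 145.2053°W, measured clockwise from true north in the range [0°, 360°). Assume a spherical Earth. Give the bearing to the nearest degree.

151°

Δλ = -145.2053 − 149.6376 = -294.8429°; wrapped into (−180°, 180°]: 65.1571°.
θ = atan2( sin Δλ · cos φ₂ , cos φ₁ · sin φ₂ − sin φ₁ · cos φ₂ · cos Δλ )
  = atan2(0.47677, -0.87714) = 151.474° → normalised to [0°, 360°): 151.474°.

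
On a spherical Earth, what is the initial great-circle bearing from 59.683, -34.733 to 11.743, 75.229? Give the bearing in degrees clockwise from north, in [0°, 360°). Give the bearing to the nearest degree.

Δλ = 75.229 − -34.733 = 109.962°.
θ = atan2( sin Δλ · cos φ₂ , cos φ₁ · sin φ₂ − sin φ₁ · cos φ₂ · cos Δλ )
  = atan2(0.92025, 0.39128) = 66.965° → normalised to [0°, 360°): 66.965°.

67°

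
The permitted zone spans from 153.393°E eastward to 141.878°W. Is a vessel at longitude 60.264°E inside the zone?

No

Band width going east from +153.393° to -141.878°: ((-141.878 − 153.393) mod 360) = 64.729°.
Offset of +60.264° east of the west edge: ((60.264 − 153.393) mod 360) = 266.871°.
266.871° > 64.729° ⇒ outside.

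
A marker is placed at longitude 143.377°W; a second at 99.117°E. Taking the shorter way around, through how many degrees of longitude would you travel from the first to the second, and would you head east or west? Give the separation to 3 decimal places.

Raw difference: 99.117 − -143.377 = 242.494°.
Normalise into (−180°, 180°]: 242.494° − 360° = -117.506°.
Negative ⇒ the second point lies to the west; separation 117.506°.

117.506° west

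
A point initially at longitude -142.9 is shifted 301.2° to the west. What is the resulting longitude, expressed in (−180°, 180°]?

Start at -142.9°; shift −301.2° → -444.1°.
-444.1° lies outside (−180°, 180°]; add 360° → -84.1°.

-84.1°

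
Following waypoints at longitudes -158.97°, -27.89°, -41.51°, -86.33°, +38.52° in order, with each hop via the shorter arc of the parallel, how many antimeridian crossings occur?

Leg 1: -158.97° → -27.89°, shortest Δλ = 131.08° (east) — does not cross 180°.
Leg 2: -27.89° → -41.51°, shortest Δλ = -13.62° (west) — does not cross 180°.
Leg 3: -41.51° → -86.33°, shortest Δλ = -44.82° (west) — does not cross 180°.
Leg 4: -86.33° → +38.52°, shortest Δλ = 124.85° (east) — does not cross 180°.
Total crossings: 0.

0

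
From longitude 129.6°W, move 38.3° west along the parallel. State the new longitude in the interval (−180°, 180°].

167.9°W

Start at -129.6°; shift −38.3° → -167.9°.
-167.9° already lies in (−180°, 180°].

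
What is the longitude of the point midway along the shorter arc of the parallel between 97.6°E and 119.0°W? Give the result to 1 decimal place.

169.3°E

Signed shortest Δλ from +97.6° to -119.0° is +143.4°.
Midpoint longitude = +97.6° + (+143.4°)/2 = +97.6° + 71.7° = +169.3°.
(The naïve average (+97.6 + -119.0)/2 = -10.7° is on the wrong side of the globe.)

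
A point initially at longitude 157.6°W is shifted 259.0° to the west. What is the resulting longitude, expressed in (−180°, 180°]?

56.6°W

Start at -157.6°; shift −259.0° → -416.6°.
-416.6° lies outside (−180°, 180°]; add 360° → -56.6°.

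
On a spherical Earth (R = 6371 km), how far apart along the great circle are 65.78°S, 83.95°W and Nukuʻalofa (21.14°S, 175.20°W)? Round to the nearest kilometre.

7929 km

Δλ = -175.20 − -83.95 = -91.25°.
Δφ = -21.14 − -65.78 = 44.64°.
a = sin²(Δφ/2) + cos φ₁ · cos φ₂ · sin²(Δλ/2) = 0.339722.
c = 2·atan2(√a, √(1−a)) = 1.24448 rad → d = 6371·c ≈ 7928.58 km.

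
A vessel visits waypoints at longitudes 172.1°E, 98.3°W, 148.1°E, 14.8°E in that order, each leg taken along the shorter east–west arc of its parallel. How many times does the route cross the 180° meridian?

2

Leg 1: +172.1° → -98.3°, shortest Δλ = 89.6° (east) — crosses 180°.
Leg 2: -98.3° → +148.1°, shortest Δλ = -113.6° (west) — crosses 180°.
Leg 3: +148.1° → +14.8°, shortest Δλ = -133.3° (west) — does not cross 180°.
Total crossings: 2.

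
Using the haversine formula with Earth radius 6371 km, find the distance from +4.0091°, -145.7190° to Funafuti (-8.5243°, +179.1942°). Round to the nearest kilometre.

4133 km

Δλ = 179.1942 − -145.7190 = 324.9132°; wrapped into (−180°, 180°]: -35.0868°.
Δφ = -8.5243 − 4.0091 = -12.5334°.
a = sin²(Δφ/2) + cos φ₁ · cos φ₂ · sin²(Δλ/2) = 0.101550.
c = 2·atan2(√a, √(1−a)) = 0.64865 rad → d = 6371·c ≈ 4132.56 km.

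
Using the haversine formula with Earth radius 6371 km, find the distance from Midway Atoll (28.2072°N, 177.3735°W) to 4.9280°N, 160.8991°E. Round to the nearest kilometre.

3459 km

Δλ = 160.8991 − -177.3735 = 338.2726°; wrapped into (−180°, 180°]: -21.7274°.
Δφ = 4.9280 − 28.2072 = -23.2792°.
a = sin²(Δφ/2) + cos φ₁ · cos φ₂ · sin²(Δλ/2) = 0.071893.
c = 2·atan2(√a, √(1−a)) = 0.54290 rad → d = 6371·c ≈ 3458.82 km.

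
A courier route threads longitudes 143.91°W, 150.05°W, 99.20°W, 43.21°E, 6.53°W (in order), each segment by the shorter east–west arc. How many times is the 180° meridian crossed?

0

Leg 1: -143.91° → -150.05°, shortest Δλ = -6.14° (west) — does not cross 180°.
Leg 2: -150.05° → -99.20°, shortest Δλ = 50.85° (east) — does not cross 180°.
Leg 3: -99.20° → +43.21°, shortest Δλ = 142.41° (east) — does not cross 180°.
Leg 4: +43.21° → -6.53°, shortest Δλ = -49.74° (west) — does not cross 180°.
Total crossings: 0.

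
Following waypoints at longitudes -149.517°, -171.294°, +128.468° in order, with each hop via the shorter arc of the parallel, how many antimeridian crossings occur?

1

Leg 1: -149.517° → -171.294°, shortest Δλ = -21.777° (west) — does not cross 180°.
Leg 2: -171.294° → +128.468°, shortest Δλ = -60.238° (west) — crosses 180°.
Total crossings: 1.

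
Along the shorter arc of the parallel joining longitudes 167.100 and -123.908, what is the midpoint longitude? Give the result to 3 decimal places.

-158.404°

Signed shortest Δλ from +167.100° to -123.908° is +68.992°.
Midpoint longitude = +167.100° + (+68.992°)/2 = +167.100° + 34.496° = +201.596°.
Normalise into (−180°, 180°]: -158.404°.
(The naïve average (+167.100 + -123.908)/2 = 21.596° is on the wrong side of the globe.)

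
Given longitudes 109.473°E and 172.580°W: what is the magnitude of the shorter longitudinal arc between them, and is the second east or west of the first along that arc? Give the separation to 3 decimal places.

Raw difference: -172.580 − 109.473 = -282.053°.
Normalise into (−180°, 180°]: -282.053° + 360° = 77.947°.
Positive ⇒ the second point lies to the east; separation 77.947°.

77.947° east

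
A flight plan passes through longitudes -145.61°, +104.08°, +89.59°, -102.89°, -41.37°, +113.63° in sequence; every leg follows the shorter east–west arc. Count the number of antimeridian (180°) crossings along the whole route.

2

Leg 1: -145.61° → +104.08°, shortest Δλ = -110.31° (west) — crosses 180°.
Leg 2: +104.08° → +89.59°, shortest Δλ = -14.49° (west) — does not cross 180°.
Leg 3: +89.59° → -102.89°, shortest Δλ = 167.52° (east) — crosses 180°.
Leg 4: -102.89° → -41.37°, shortest Δλ = 61.52° (east) — does not cross 180°.
Leg 5: -41.37° → +113.63°, shortest Δλ = 155.0° (east) — does not cross 180°.
Total crossings: 2.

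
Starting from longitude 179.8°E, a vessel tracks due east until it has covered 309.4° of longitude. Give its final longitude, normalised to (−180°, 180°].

129.2°E

Start at +179.8°; shift +309.4° → +489.2°.
+489.2° lies outside (−180°, 180°]; subtract 360° → +129.2°.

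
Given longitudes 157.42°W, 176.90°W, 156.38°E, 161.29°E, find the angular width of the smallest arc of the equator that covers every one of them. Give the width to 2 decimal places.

Sort the longitudes: -176.90°, -157.42°, +156.38°, +161.29°.
Eastward gaps between consecutive values (wrapping around): 19.48°, 313.80°, 4.91°, 21.81°.
Largest gap = 313.80° ⇒ minimal covering band is its complement: 360° − 313.80° = 46.20°.
Band runs from +156.38° eastward to -157.42°, crossing the antimeridian.

46.20°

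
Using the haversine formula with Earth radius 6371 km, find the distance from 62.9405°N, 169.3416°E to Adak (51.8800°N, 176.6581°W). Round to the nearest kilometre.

1482 km

Δλ = -176.6581 − 169.3416 = -345.9997°; wrapped into (−180°, 180°]: 14.0003°.
Δφ = 51.8800 − 62.9405 = -11.0605°.
a = sin²(Δφ/2) + cos φ₁ · cos φ₂ · sin²(Δλ/2) = 0.013458.
c = 2·atan2(√a, √(1−a)) = 0.23254 rad → d = 6371·c ≈ 1481.54 km.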